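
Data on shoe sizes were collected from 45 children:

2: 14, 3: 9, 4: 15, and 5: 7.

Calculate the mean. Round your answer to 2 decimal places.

Values: 2, 3, 4, 5
Σfx = 14×2 + 9×3 + 15×4 + 7×5 = 150
n = Σf = 45
Mean = 150 / 45 = 3.3333

3.33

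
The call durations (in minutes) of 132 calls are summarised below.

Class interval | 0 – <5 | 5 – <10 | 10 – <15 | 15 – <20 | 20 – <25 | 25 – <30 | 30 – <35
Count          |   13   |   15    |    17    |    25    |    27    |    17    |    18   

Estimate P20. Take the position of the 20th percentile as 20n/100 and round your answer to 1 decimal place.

Cumulative frequencies: 13, 28, 45, 70, 97, 114, 132
n = 132; position = 20n/100 = 26.4.
This falls in the class 5 – <10: L = 5, F = 13, f = 15, h = 5.
20th percentile ≈ 5 + ((26.4 − 13) / 15) × 5 = 9.4667

9.5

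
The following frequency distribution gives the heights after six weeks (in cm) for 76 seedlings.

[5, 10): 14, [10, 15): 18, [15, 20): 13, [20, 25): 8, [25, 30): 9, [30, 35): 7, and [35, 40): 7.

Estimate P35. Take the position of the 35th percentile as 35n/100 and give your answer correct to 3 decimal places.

Cumulative frequencies: 14, 32, 45, 53, 62, 69, 76
n = 76; position = 35n/100 = 26.6.
This falls in the class [10, 15): L = 10, F = 14, f = 18, h = 5.
35th percentile ≈ 10 + ((26.6 − 14) / 18) × 5 = 13.5000

13.500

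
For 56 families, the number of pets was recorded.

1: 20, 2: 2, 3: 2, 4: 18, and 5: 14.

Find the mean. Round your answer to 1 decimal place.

3.1

Values: 1, 2, 3, 4, 5
Σfx = 20×1 + 2×2 + 2×3 + 18×4 + 14×5 = 172
n = Σf = 56
Mean = 172 / 56 = 3.0714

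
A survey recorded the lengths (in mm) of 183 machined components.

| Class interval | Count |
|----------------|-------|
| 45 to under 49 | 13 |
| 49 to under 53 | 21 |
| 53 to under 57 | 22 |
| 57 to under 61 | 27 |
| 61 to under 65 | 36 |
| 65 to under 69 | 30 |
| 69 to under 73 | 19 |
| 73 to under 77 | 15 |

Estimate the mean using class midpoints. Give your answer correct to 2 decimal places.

61.40

Midpoints: 47, 51, 55, 59, 63, 67, 71, 75
Σfm = 13×47 + 21×51 + 22×55 + 27×59 + 36×63 + 30×67 + 19×71 + 15×75 = 11237
n = Σf = 183
Mean = 11237 / 183 = 61.4044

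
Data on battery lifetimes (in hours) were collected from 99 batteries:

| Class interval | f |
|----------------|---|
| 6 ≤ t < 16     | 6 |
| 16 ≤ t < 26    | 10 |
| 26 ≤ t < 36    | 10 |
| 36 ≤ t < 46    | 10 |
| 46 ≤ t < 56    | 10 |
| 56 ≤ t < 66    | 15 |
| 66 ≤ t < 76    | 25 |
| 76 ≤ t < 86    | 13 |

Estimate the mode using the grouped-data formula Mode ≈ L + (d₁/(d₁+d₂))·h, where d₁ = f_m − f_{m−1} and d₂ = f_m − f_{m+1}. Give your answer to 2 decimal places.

Modal class: 66 ≤ t < 76 (highest frequency 25).
d₁ = 25 − 15 = 10, d₂ = 25 − 13 = 12
Mode ≈ 66 + (10/(10+12)) × 10 = 66 + 4.5455 = 70.5455

70.55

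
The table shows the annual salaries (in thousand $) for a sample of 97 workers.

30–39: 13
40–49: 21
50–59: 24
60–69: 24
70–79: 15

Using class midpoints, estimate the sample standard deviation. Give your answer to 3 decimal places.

12.768

Midpoints: 34.5, 44.5, 54.5, 64.5, 74.5
n = 97, Σfm = 5356.5, mean = 55.2216
Σfm² = 311444.25
Σf(m − x̄)² = Σfm² − (Σfm)²/n = 311444.25 − 5356.5²/97 = 15649.4845
Sample variance = 15649.4845 / 96 = 163.0155
Standard deviation = √163.0155 = 12.7678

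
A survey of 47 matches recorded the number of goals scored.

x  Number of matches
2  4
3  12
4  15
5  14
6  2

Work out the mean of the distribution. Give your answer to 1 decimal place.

4.0

Values: 2, 3, 4, 5, 6
Σfx = 4×2 + 12×3 + 15×4 + 14×5 + 2×6 = 186
n = Σf = 47
Mean = 186 / 47 = 3.9574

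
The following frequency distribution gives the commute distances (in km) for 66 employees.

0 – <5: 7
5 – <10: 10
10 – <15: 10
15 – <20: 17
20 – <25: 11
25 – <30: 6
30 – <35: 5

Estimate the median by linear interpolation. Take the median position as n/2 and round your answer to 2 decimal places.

16.76

Cumulative frequencies: 7, 17, 27, 44, 55, 61, 66
n = 66; position = n/2 = 33.
This falls in the class 15 – <20: L = 15, F = 27, f = 17, h = 5.
Median ≈ 15 + ((33 − 27) / 17) × 5 = 16.7647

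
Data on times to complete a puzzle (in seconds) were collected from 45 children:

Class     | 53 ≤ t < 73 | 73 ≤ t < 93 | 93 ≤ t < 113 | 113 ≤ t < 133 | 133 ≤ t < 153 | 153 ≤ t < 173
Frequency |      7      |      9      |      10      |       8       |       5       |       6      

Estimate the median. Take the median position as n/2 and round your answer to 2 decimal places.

Cumulative frequencies: 7, 16, 26, 34, 39, 45
n = 45; position = n/2 = 22.5.
This falls in the class 93 ≤ t < 113: L = 93, F = 16, f = 10, h = 20.
Median ≈ 93 + ((22.5 − 16) / 10) × 20 = 106.0000

106.00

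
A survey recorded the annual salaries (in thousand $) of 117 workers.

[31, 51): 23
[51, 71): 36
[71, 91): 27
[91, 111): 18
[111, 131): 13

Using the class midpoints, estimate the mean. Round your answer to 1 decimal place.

Midpoints: 41, 61, 81, 101, 121
Σfm = 23×41 + 36×61 + 27×81 + 18×101 + 13×121 = 8717
n = Σf = 117
Mean = 8717 / 117 = 74.5043

74.5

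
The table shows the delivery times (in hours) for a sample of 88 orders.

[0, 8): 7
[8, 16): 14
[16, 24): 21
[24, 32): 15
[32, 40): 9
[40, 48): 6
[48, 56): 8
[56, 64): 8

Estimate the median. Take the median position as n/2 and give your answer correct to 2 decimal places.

25.07

Cumulative frequencies: 7, 21, 42, 57, 66, 72, 80, 88
n = 88; position = n/2 = 44.
This falls in the class [24, 32): L = 24, F = 42, f = 15, h = 8.
Median ≈ 24 + ((44 − 42) / 15) × 8 = 25.0667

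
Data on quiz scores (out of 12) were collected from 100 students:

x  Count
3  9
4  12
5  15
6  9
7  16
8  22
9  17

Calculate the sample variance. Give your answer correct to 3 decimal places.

Values: 3, 4, 5, 6, 7, 8, 9
n = 100, Σfx = 645, mean = 6.4500
Σfx² = 4541
Σf(x − x̄)² = Σfx² − (Σfx)²/n = 4541 − 645²/100 = 380.7500
Sample variance = 380.7500 / 99 = 3.8460

3.846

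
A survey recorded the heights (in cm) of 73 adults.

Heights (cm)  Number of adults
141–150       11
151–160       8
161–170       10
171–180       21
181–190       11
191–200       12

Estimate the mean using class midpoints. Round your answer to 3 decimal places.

Midpoints: 145.5, 155.5, 165.5, 175.5, 185.5, 195.5
Σfm = 11×145.5 + 8×155.5 + 10×165.5 + 21×175.5 + 11×185.5 + 12×195.5 = 12571.5
n = Σf = 73
Mean = 12571.5 / 73 = 172.2123

172.212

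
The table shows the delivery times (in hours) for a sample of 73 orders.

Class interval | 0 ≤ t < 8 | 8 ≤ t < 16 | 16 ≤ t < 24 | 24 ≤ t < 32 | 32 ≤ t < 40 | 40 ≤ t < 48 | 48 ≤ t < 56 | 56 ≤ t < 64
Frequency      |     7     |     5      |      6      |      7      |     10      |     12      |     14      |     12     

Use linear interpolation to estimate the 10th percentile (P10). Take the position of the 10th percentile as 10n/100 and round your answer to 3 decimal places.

Cumulative frequencies: 7, 12, 18, 25, 35, 47, 61, 73
n = 73; position = 10n/100 = 7.3.
This falls in the class 8 ≤ t < 16: L = 8, F = 7, f = 5, h = 8.
10th percentile ≈ 8 + ((7.3 − 7) / 5) × 8 = 8.4800

8.480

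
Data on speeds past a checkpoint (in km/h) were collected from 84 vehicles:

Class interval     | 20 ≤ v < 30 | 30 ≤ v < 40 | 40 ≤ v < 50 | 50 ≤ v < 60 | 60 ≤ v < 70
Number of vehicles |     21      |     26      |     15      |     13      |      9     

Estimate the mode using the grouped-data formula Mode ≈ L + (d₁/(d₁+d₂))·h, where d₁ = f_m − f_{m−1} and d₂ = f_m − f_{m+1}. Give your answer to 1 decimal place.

Modal class: 30 ≤ v < 40 (highest frequency 26).
d₁ = 26 − 21 = 5, d₂ = 26 − 15 = 11
Mode ≈ 30 + (5/(5+11)) × 10 = 30 + 3.1250 = 33.1250

33.1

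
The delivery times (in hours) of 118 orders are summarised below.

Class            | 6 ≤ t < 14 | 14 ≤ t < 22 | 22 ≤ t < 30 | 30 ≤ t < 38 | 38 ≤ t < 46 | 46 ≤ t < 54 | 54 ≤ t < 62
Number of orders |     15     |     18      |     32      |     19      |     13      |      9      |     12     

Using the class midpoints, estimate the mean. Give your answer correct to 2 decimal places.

Midpoints: 10, 18, 26, 34, 42, 50, 58
Σfm = 15×10 + 18×18 + 32×26 + 19×34 + 13×42 + 9×50 + 12×58 = 3644
n = Σf = 118
Mean = 3644 / 118 = 30.8814

30.88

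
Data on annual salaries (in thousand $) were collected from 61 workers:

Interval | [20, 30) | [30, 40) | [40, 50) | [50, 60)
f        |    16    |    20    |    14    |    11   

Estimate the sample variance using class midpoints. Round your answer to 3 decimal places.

112.404

Midpoints: 25, 35, 45, 55
n = 61, Σfm = 2335, mean = 38.2787
Σfm² = 96125
Σf(m − x̄)² = Σfm² − (Σfm)²/n = 96125 − 2335²/61 = 6744.2623
Sample variance = 6744.2623 / 60 = 112.4044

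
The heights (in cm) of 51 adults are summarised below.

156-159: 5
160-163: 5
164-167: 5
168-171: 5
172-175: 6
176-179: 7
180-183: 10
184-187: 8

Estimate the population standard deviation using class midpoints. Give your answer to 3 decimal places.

9.186

Midpoints: 157.5, 161.5, 165.5, 169.5, 173.5, 177.5, 181.5, 185.5
n = 51, Σfm = 8852.5, mean = 173.5784
Σfm² = 1540906.75
Σf(m − x̄)² = Σfm² − (Σfm)²/n = 1540906.75 − 8852.5²/51 = 4303.6863
Population variance = 4303.6863 / 51 = 84.3860
Standard deviation = √84.3860 = 9.1862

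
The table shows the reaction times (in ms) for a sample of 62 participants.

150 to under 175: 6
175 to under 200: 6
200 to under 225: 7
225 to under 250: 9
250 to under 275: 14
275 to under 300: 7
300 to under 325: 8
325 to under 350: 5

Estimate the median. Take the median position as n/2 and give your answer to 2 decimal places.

255.36

Cumulative frequencies: 6, 12, 19, 28, 42, 49, 57, 62
n = 62; position = n/2 = 31.
This falls in the class 250 to under 275: L = 250, F = 28, f = 14, h = 25.
Median ≈ 250 + ((31 − 28) / 14) × 25 = 255.3571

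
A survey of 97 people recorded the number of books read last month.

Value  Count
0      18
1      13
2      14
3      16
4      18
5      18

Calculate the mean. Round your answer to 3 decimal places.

2.588

Values: 0, 1, 2, 3, 4, 5
Σfx = 18×0 + 13×1 + 14×2 + 16×3 + 18×4 + 18×5 = 251
n = Σf = 97
Mean = 251 / 97 = 2.5876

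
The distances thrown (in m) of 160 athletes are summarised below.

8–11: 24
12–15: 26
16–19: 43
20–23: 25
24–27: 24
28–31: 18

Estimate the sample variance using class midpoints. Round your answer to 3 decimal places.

38.988

Midpoints: 9.5, 13.5, 17.5, 21.5, 25.5, 29.5
n = 160, Σfm = 3012, mean = 18.8250
Σfm² = 62900
Σf(m − x̄)² = Σfm² − (Σfm)²/n = 62900 − 3012²/160 = 6199.1000
Sample variance = 6199.1000 / 159 = 38.9881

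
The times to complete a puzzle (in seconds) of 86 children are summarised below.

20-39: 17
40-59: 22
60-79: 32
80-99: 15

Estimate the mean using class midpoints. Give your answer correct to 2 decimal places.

Midpoints: 29.5, 49.5, 69.5, 89.5
Σfm = 17×29.5 + 22×49.5 + 32×69.5 + 15×89.5 = 5157
n = Σf = 86
Mean = 5157 / 86 = 59.9651

59.97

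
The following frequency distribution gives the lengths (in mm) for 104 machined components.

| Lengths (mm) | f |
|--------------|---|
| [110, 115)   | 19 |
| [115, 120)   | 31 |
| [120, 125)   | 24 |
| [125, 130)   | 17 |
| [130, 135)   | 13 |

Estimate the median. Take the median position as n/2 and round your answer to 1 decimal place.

120.4

Cumulative frequencies: 19, 50, 74, 91, 104
n = 104; position = n/2 = 52.
This falls in the class [120, 125): L = 120, F = 50, f = 24, h = 5.
Median ≈ 120 + ((52 − 50) / 24) × 5 = 120.4167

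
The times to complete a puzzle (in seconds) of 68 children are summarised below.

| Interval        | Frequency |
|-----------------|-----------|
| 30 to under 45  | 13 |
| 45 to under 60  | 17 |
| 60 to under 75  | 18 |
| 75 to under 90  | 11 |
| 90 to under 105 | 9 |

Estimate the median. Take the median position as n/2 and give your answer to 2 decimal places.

63.33

Cumulative frequencies: 13, 30, 48, 59, 68
n = 68; position = n/2 = 34.
This falls in the class 60 to under 75: L = 60, F = 30, f = 18, h = 15.
Median ≈ 60 + ((34 − 30) / 18) × 15 = 63.3333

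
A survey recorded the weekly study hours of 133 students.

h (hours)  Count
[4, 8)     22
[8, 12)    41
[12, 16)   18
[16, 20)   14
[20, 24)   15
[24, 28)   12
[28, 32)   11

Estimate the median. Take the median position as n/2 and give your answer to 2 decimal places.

Cumulative frequencies: 22, 63, 81, 95, 110, 122, 133
n = 133; position = n/2 = 66.5.
This falls in the class [12, 16): L = 12, F = 63, f = 18, h = 4.
Median ≈ 12 + ((66.5 − 63) / 18) × 4 = 12.7778

12.78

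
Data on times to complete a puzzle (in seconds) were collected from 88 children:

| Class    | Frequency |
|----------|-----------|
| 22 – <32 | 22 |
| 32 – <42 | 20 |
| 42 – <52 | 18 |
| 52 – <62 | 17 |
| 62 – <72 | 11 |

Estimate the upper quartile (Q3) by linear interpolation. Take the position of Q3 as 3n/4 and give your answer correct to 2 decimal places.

Cumulative frequencies: 22, 42, 60, 77, 88
n = 88; position = 3n/4 = 66.
This falls in the class 52 – <62: L = 52, F = 60, f = 17, h = 10.
Upper quartile ≈ 52 + ((66 − 60) / 17) × 10 = 55.5294

55.53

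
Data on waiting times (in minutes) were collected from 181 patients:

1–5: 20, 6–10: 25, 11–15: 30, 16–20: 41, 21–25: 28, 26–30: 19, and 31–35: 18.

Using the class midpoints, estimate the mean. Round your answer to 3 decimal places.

17.448

Midpoints: 3, 8, 13, 18, 23, 28, 33
Σfm = 20×3 + 25×8 + 30×13 + 41×18 + 28×23 + 19×28 + 18×33 = 3158
n = Σf = 181
Mean = 3158 / 181 = 17.4475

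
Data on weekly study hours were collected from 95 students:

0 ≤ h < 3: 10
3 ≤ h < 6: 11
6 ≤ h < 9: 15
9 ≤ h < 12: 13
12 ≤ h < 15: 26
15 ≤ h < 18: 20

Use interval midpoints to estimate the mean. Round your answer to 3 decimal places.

10.468

Midpoints: 1.5, 4.5, 7.5, 10.5, 13.5, 16.5
Σfm = 10×1.5 + 11×4.5 + 15×7.5 + 13×10.5 + 26×13.5 + 20×16.5 = 994.5
n = Σf = 95
Mean = 994.5 / 95 = 10.4684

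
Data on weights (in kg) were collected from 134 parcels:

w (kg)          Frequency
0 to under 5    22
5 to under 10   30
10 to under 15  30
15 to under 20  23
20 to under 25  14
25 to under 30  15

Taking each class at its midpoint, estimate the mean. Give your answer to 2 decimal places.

Midpoints: 2.5, 7.5, 12.5, 17.5, 22.5, 27.5
Σfm = 22×2.5 + 30×7.5 + 30×12.5 + 23×17.5 + 14×22.5 + 15×27.5 = 1785
n = Σf = 134
Mean = 1785 / 134 = 13.3209

13.32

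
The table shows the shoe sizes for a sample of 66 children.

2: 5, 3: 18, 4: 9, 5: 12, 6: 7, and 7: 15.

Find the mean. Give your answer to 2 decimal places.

Values: 2, 3, 4, 5, 6, 7
Σfx = 5×2 + 18×3 + 9×4 + 12×5 + 7×6 + 15×7 = 307
n = Σf = 66
Mean = 307 / 66 = 4.6515

4.65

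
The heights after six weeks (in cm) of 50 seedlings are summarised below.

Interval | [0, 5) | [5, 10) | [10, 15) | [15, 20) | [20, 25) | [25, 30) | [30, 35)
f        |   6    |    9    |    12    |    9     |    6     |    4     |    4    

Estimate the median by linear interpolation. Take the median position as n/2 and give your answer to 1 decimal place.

Cumulative frequencies: 6, 15, 27, 36, 42, 46, 50
n = 50; position = n/2 = 25.
This falls in the class [10, 15): L = 10, F = 15, f = 12, h = 5.
Median ≈ 10 + ((25 − 15) / 12) × 5 = 14.1667

14.2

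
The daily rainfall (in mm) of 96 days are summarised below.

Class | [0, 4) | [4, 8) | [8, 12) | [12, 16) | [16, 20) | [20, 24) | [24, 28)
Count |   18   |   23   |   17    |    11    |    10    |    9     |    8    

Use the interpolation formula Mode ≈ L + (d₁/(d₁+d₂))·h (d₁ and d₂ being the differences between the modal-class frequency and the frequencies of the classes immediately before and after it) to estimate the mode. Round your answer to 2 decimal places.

5.82

Modal class: [4, 8) (highest frequency 23).
d₁ = 23 − 18 = 5, d₂ = 23 − 17 = 6
Mode ≈ 4 + (5/(5+6)) × 4 = 4 + 1.8182 = 5.8182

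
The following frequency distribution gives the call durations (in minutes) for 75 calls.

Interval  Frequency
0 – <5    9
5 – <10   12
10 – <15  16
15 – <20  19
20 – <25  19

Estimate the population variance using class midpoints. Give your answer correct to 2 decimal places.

Midpoints: 2.5, 7.5, 12.5, 17.5, 22.5
n = 75, Σfm = 1072.5, mean = 14.3000
Σfm² = 18668.75
Σf(m − x̄)² = Σfm² − (Σfm)²/n = 18668.75 − 1072.5²/75 = 3332.0000
Population variance = 3332.0000 / 75 = 44.4267

44.43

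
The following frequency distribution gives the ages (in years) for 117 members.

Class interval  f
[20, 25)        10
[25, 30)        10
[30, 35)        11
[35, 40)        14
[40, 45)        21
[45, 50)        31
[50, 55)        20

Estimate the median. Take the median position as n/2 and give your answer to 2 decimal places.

43.21

Cumulative frequencies: 10, 20, 31, 45, 66, 97, 117
n = 117; position = n/2 = 58.5.
This falls in the class [40, 45): L = 40, F = 45, f = 21, h = 5.
Median ≈ 40 + ((58.5 − 45) / 21) × 5 = 43.2143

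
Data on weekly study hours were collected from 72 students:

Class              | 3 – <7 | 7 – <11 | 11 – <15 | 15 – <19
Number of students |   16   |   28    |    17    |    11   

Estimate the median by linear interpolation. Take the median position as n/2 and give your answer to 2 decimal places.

9.86

Cumulative frequencies: 16, 44, 61, 72
n = 72; position = n/2 = 36.
This falls in the class 7 – <11: L = 7, F = 16, f = 28, h = 4.
Median ≈ 7 + ((36 − 16) / 28) × 4 = 9.8571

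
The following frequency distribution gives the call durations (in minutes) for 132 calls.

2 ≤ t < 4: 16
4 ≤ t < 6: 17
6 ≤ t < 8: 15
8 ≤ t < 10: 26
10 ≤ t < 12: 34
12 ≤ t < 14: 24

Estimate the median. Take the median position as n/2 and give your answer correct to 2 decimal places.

Cumulative frequencies: 16, 33, 48, 74, 108, 132
n = 132; position = n/2 = 66.
This falls in the class 8 ≤ t < 10: L = 8, F = 48, f = 26, h = 2.
Median ≈ 8 + ((66 − 48) / 26) × 2 = 9.3846

9.38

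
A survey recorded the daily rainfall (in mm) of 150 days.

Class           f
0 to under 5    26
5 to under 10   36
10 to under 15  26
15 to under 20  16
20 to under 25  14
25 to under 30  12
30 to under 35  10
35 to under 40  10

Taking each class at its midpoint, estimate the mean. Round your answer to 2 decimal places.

15.23

Midpoints: 2.5, 7.5, 12.5, 17.5, 22.5, 27.5, 32.5, 37.5
Σfm = 26×2.5 + 36×7.5 + 26×12.5 + 16×17.5 + 14×22.5 + 12×27.5 + 10×32.5 + 10×37.5 = 2285
n = Σf = 150
Mean = 2285 / 150 = 15.2333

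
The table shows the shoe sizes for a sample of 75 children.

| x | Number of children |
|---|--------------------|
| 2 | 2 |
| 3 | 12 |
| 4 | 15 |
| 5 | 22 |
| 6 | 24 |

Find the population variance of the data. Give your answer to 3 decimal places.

1.322

Values: 2, 3, 4, 5, 6
n = 75, Σfx = 354, mean = 4.7200
Σfx² = 1770
Σf(x − x̄)² = Σfx² − (Σfx)²/n = 1770 − 354²/75 = 99.1200
Population variance = 99.1200 / 75 = 1.3216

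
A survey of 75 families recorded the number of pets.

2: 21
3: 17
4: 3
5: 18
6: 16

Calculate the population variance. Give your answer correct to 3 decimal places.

2.426

Values: 2, 3, 4, 5, 6
n = 75, Σfx = 291, mean = 3.8800
Σfx² = 1311
Σf(x − x̄)² = Σfx² − (Σfx)²/n = 1311 − 291²/75 = 181.9200
Population variance = 181.9200 / 75 = 2.4256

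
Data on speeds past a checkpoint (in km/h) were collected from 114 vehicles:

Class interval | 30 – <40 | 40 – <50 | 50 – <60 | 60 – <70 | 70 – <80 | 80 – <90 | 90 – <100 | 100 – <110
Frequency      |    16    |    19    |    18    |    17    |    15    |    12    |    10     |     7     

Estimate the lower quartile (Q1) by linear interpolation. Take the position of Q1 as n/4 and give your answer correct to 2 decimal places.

Cumulative frequencies: 16, 35, 53, 70, 85, 97, 107, 114
n = 114; position = n/4 = 28.5.
This falls in the class 40 – <50: L = 40, F = 16, f = 19, h = 10.
Lower quartile ≈ 40 + ((28.5 − 16) / 19) × 10 = 46.5789

46.58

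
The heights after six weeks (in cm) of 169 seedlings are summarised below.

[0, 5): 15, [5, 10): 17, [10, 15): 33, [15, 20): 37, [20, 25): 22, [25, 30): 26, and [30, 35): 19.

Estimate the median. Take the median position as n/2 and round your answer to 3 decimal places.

Cumulative frequencies: 15, 32, 65, 102, 124, 150, 169
n = 169; position = n/2 = 84.5.
This falls in the class [15, 20): L = 15, F = 65, f = 37, h = 5.
Median ≈ 15 + ((84.5 − 65) / 37) × 5 = 17.6351

17.635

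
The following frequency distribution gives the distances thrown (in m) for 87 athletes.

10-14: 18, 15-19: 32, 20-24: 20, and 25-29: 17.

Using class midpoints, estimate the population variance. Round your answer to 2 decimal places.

Midpoints: 12, 17, 22, 27
n = 87, Σfm = 1659, mean = 19.0690
Σfm² = 33913
Σf(m − x̄)² = Σfm² − (Σfm)²/n = 33913 − 1659²/87 = 2277.5862
Population variance = 2277.5862 / 87 = 26.1792

26.18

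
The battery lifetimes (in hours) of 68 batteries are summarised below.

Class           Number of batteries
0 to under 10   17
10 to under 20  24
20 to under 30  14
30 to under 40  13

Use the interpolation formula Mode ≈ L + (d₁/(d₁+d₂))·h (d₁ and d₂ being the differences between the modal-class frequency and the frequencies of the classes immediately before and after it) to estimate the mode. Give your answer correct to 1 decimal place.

14.1

Modal class: 10 to under 20 (highest frequency 24).
d₁ = 24 − 17 = 7, d₂ = 24 − 14 = 10
Mode ≈ 10 + (7/(7+10)) × 10 = 10 + 4.1176 = 14.1176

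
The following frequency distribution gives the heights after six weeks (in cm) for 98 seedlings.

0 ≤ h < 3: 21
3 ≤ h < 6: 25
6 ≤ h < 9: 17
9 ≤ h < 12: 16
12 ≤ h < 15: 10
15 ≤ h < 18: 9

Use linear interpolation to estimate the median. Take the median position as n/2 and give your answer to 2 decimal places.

6.53

Cumulative frequencies: 21, 46, 63, 79, 89, 98
n = 98; position = n/2 = 49.
This falls in the class 6 ≤ h < 9: L = 6, F = 46, f = 17, h = 3.
Median ≈ 6 + ((49 − 46) / 17) × 3 = 6.5294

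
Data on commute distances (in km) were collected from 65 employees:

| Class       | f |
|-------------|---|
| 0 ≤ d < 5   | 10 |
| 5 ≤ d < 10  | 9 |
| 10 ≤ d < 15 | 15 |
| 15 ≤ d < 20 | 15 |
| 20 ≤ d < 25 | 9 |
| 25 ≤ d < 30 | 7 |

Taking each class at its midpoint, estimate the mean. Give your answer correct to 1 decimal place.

14.4

Midpoints: 2.5, 7.5, 12.5, 17.5, 22.5, 27.5
Σfm = 10×2.5 + 9×7.5 + 15×12.5 + 15×17.5 + 9×22.5 + 7×27.5 = 937.5
n = Σf = 65
Mean = 937.5 / 65 = 14.4231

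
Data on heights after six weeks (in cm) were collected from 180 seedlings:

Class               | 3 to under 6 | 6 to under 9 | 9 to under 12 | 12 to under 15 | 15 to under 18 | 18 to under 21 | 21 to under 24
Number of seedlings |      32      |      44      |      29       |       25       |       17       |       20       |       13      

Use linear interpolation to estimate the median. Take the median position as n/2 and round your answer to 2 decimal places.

10.45

Cumulative frequencies: 32, 76, 105, 130, 147, 167, 180
n = 180; position = n/2 = 90.
This falls in the class 9 to under 12: L = 9, F = 76, f = 29, h = 3.
Median ≈ 9 + ((90 − 76) / 29) × 3 = 10.4483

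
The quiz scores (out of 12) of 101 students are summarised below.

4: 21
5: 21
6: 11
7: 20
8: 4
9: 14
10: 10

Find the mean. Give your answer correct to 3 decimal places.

Values: 4, 5, 6, 7, 8, 9, 10
Σfx = 21×4 + 21×5 + 11×6 + 20×7 + 4×8 + 14×9 + 10×10 = 653
n = Σf = 101
Mean = 653 / 101 = 6.4653

6.465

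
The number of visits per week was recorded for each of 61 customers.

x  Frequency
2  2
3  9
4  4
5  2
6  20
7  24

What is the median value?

Cumulative frequencies: 2, 11, 15, 17, 37, 61
n = 61, so the median is the value in position (n+1)/2 = 31.
Position 31 falls at value 6.

6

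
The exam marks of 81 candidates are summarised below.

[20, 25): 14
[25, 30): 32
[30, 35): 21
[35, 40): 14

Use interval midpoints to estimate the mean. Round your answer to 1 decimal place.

Midpoints: 22.5, 27.5, 32.5, 37.5
Σfm = 14×22.5 + 32×27.5 + 21×32.5 + 14×37.5 = 2402.5
n = Σf = 81
Mean = 2402.5 / 81 = 29.6605

29.7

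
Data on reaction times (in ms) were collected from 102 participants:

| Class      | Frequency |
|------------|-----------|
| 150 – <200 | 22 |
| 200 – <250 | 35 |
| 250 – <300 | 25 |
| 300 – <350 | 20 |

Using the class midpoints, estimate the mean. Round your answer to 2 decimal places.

246.08

Midpoints: 175, 225, 275, 325
Σfm = 22×175 + 35×225 + 25×275 + 20×325 = 25100
n = Σf = 102
Mean = 25100 / 102 = 246.0784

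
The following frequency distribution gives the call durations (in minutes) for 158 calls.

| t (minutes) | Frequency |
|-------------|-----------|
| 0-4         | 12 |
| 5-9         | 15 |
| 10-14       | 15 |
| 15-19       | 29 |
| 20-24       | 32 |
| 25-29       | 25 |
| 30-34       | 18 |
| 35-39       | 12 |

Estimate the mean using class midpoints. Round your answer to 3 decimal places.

20.259

Midpoints: 2, 7, 12, 17, 22, 27, 32, 37
Σfm = 12×2 + 15×7 + 15×12 + 29×17 + 32×22 + 25×27 + 18×32 + 12×37 = 3201
n = Σf = 158
Mean = 3201 / 158 = 20.2595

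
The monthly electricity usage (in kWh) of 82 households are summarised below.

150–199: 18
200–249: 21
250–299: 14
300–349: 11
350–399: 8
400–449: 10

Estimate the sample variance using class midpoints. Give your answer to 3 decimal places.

Midpoints: 174.5, 224.5, 274.5, 324.5, 374.5, 424.5
n = 82, Σfm = 22509, mean = 274.5000
Σfm² = 6743720.5
Σf(m − x̄)² = Σfm² − (Σfm)²/n = 6743720.5 − 22509²/82 = 565000.0000
Sample variance = 565000.0000 / 81 = 6975.3086

6975.309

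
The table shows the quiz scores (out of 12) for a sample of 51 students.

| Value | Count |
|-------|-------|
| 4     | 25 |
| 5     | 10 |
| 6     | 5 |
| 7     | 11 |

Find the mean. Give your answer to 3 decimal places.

Values: 4, 5, 6, 7
Σfx = 25×4 + 10×5 + 5×6 + 11×7 = 257
n = Σf = 51
Mean = 257 / 51 = 5.0392

5.039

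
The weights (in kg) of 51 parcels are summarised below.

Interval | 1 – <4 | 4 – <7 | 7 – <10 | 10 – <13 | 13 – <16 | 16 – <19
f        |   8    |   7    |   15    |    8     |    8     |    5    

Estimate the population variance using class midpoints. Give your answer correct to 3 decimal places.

Midpoints: 2.5, 5.5, 8.5, 11.5, 14.5, 17.5
n = 51, Σfm = 481.5, mean = 9.4412
Σfm² = 5616.75
Σf(m − x̄)² = Σfm² − (Σfm)²/n = 5616.75 − 481.5²/51 = 1070.8235
Population variance = 1070.8235 / 51 = 20.9965

20.997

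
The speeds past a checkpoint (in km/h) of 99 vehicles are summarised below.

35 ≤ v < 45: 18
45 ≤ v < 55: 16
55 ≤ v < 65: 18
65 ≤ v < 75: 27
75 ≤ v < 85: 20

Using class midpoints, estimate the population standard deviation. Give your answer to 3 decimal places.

Midpoints: 40, 50, 60, 70, 80
n = 99, Σfm = 6090, mean = 61.5152
Σfm² = 393900
Σf(m − x̄)² = Σfm² − (Σfm)²/n = 393900 − 6090²/99 = 19272.7273
Population variance = 19272.7273 / 99 = 194.6740
Standard deviation = √194.6740 = 13.9526

13.953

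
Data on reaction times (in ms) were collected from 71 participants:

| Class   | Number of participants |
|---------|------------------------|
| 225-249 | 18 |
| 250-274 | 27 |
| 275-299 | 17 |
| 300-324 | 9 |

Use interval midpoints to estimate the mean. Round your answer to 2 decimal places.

267.99

Midpoints: 237, 262, 287, 312
Σfm = 18×237 + 27×262 + 17×287 + 9×312 = 19027
n = Σf = 71
Mean = 19027 / 71 = 267.9859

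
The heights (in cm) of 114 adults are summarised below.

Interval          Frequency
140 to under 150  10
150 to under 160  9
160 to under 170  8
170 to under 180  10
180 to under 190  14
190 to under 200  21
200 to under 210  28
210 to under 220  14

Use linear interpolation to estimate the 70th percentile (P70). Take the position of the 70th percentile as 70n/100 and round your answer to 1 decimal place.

Cumulative frequencies: 10, 19, 27, 37, 51, 72, 100, 114
n = 114; position = 70n/100 = 79.8.
This falls in the class 200 to under 210: L = 200, F = 72, f = 28, h = 10.
70th percentile ≈ 200 + ((79.8 − 72) / 28) × 10 = 202.7857

202.8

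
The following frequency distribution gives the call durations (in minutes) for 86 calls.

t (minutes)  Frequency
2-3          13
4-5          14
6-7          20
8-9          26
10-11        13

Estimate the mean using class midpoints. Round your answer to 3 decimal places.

Midpoints: 2.5, 4.5, 6.5, 8.5, 10.5
Σfm = 13×2.5 + 14×4.5 + 20×6.5 + 26×8.5 + 13×10.5 = 583
n = Σf = 86
Mean = 583 / 86 = 6.7791

6.779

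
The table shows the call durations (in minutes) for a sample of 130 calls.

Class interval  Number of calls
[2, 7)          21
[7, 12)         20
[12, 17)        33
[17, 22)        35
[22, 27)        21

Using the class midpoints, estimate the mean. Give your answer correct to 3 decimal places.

Midpoints: 4.5, 9.5, 14.5, 19.5, 24.5
Σfm = 21×4.5 + 20×9.5 + 33×14.5 + 35×19.5 + 21×24.5 = 1960
n = Σf = 130
Mean = 1960 / 130 = 15.0769

15.077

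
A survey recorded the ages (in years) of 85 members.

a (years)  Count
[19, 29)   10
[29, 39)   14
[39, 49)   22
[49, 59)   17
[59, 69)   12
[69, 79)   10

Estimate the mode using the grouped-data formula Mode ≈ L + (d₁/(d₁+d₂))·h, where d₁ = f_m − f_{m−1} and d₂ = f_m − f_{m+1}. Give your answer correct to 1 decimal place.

45.2

Modal class: [39, 49) (highest frequency 22).
d₁ = 22 − 14 = 8, d₂ = 22 − 17 = 5
Mode ≈ 39 + (8/(8+5)) × 10 = 39 + 6.1538 = 45.1538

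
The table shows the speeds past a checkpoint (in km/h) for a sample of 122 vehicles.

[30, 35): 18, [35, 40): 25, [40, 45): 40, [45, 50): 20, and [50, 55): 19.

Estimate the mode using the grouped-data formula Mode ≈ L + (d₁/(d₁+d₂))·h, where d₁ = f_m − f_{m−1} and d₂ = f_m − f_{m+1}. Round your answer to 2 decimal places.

42.14

Modal class: [40, 45) (highest frequency 40).
d₁ = 40 − 25 = 15, d₂ = 40 − 20 = 20
Mode ≈ 40 + (15/(15+20)) × 5 = 40 + 2.1429 = 42.1429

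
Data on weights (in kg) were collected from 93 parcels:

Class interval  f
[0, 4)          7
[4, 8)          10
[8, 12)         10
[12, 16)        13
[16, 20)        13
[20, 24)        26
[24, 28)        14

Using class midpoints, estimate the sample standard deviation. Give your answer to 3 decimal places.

7.487

Midpoints: 2, 6, 10, 14, 18, 22, 26
n = 93, Σfm = 1526, mean = 16.4086
Σfm² = 30196
Σf(m − x̄)² = Σfm² − (Σfm)²/n = 30196 − 1526²/93 = 5156.4731
Sample variance = 5156.4731 / 92 = 56.0486
Standard deviation = √56.0486 = 7.4866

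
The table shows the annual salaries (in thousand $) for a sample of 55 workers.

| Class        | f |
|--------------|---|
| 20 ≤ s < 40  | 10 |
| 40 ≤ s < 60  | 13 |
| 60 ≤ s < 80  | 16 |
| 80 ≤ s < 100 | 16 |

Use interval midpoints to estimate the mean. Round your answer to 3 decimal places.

63.818

Midpoints: 30, 50, 70, 90
Σfm = 10×30 + 13×50 + 16×70 + 16×90 = 3510
n = Σf = 55
Mean = 3510 / 55 = 63.8182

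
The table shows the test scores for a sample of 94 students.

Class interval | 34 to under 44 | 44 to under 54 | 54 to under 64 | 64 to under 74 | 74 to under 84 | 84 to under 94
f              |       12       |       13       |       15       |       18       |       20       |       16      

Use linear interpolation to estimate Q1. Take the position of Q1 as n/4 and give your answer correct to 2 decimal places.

Cumulative frequencies: 12, 25, 40, 58, 78, 94
n = 94; position = n/4 = 23.5.
This falls in the class 44 to under 54: L = 44, F = 12, f = 13, h = 10.
Lower quartile ≈ 44 + ((23.5 − 12) / 13) × 10 = 52.8462

52.85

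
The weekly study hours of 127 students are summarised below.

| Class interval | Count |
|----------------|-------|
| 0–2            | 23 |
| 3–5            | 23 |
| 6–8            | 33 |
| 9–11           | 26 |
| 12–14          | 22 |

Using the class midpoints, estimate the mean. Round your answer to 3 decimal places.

Midpoints: 1, 4, 7, 10, 13
Σfm = 23×1 + 23×4 + 33×7 + 26×10 + 22×13 = 892
n = Σf = 127
Mean = 892 / 127 = 7.0236

7.024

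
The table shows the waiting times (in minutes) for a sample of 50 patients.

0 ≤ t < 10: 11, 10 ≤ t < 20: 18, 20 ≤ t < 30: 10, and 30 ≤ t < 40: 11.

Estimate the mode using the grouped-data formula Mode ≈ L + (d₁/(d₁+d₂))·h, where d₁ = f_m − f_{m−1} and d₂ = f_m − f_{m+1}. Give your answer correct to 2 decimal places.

14.67

Modal class: 10 ≤ t < 20 (highest frequency 18).
d₁ = 18 − 11 = 7, d₂ = 18 − 10 = 8
Mode ≈ 10 + (7/(7+8)) × 10 = 10 + 4.6667 = 14.6667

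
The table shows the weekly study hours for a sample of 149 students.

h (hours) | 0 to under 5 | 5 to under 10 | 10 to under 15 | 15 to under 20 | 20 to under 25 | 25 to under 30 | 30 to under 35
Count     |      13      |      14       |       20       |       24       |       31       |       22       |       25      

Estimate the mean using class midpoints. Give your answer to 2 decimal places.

Midpoints: 2.5, 7.5, 12.5, 17.5, 22.5, 27.5, 32.5
Σfm = 13×2.5 + 14×7.5 + 20×12.5 + 24×17.5 + 31×22.5 + 22×27.5 + 25×32.5 = 2922.5
n = Σf = 149
Mean = 2922.5 / 149 = 19.6141

19.61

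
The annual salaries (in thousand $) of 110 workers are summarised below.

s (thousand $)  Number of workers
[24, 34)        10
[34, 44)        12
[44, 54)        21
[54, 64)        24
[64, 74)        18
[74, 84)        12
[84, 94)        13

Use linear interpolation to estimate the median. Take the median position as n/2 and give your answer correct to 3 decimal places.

59.000

Cumulative frequencies: 10, 22, 43, 67, 85, 97, 110
n = 110; position = n/2 = 55.
This falls in the class [54, 64): L = 54, F = 43, f = 24, h = 10.
Median ≈ 54 + ((55 − 43) / 24) × 10 = 59.0000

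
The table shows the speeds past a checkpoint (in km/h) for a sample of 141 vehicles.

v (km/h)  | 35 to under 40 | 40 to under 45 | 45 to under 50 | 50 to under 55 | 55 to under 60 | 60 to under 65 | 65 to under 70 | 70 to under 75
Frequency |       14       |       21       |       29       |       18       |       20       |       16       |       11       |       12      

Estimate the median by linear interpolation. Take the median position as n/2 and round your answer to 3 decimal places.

Cumulative frequencies: 14, 35, 64, 82, 102, 118, 129, 141
n = 141; position = n/2 = 70.5.
This falls in the class 50 to under 55: L = 50, F = 64, f = 18, h = 5.
Median ≈ 50 + ((70.5 − 64) / 18) × 5 = 51.8056

51.806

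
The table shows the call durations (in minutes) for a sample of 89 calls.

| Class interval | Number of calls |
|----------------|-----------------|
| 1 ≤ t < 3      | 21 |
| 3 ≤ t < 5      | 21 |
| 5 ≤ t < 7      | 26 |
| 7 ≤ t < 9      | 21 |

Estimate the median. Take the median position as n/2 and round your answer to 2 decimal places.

Cumulative frequencies: 21, 42, 68, 89
n = 89; position = n/2 = 44.5.
This falls in the class 5 ≤ t < 7: L = 5, F = 42, f = 26, h = 2.
Median ≈ 5 + ((44.5 − 42) / 26) × 2 = 5.1923

5.19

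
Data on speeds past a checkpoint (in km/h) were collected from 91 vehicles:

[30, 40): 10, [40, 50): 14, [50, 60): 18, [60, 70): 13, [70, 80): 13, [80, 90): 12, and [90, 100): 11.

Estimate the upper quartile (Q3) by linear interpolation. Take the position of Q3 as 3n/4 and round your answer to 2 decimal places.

Cumulative frequencies: 10, 24, 42, 55, 68, 80, 91
n = 91; position = 3n/4 = 68.25.
This falls in the class [80, 90): L = 80, F = 68, f = 12, h = 10.
Upper quartile ≈ 80 + ((68.25 − 68) / 12) × 10 = 80.2083

80.21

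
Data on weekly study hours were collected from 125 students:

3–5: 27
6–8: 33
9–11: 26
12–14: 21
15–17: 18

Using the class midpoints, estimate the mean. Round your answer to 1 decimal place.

9.3

Midpoints: 4, 7, 10, 13, 16
Σfm = 27×4 + 33×7 + 26×10 + 21×13 + 18×16 = 1160
n = Σf = 125
Mean = 1160 / 125 = 9.2800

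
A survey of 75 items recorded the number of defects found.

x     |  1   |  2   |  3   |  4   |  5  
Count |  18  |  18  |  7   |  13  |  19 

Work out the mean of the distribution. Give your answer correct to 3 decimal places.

Values: 1, 2, 3, 4, 5
Σfx = 18×1 + 18×2 + 7×3 + 13×4 + 19×5 = 222
n = Σf = 75
Mean = 222 / 75 = 2.9600

2.960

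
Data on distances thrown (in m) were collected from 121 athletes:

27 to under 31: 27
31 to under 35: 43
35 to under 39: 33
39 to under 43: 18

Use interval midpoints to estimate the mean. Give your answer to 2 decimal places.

34.39

Midpoints: 29, 33, 37, 41
Σfm = 27×29 + 43×33 + 33×37 + 18×41 = 4161
n = Σf = 121
Mean = 4161 / 121 = 34.3884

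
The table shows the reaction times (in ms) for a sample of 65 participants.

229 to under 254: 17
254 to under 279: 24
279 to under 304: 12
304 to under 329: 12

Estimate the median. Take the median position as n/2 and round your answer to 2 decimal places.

270.15

Cumulative frequencies: 17, 41, 53, 65
n = 65; position = n/2 = 32.5.
This falls in the class 254 to under 279: L = 254, F = 17, f = 24, h = 25.
Median ≈ 254 + ((32.5 − 17) / 24) × 25 = 270.1458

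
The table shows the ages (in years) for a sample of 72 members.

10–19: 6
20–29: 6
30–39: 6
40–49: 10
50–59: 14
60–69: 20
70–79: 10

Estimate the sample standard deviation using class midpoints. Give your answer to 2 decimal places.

Midpoints: 14.5, 24.5, 34.5, 44.5, 54.5, 64.5, 74.5
n = 72, Σfm = 3684, mean = 51.1667
Σfm² = 212098
Σf(m − x̄)² = Σfm² − (Σfm)²/n = 212098 − 3684²/72 = 23600.0000
Sample variance = 23600.0000 / 71 = 332.3944
Standard deviation = √332.3944 = 18.2317

18.23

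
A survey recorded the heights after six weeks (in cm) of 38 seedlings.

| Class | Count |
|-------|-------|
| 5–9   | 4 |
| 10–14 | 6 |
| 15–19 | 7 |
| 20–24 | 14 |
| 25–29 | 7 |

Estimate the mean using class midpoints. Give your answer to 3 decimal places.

18.842

Midpoints: 7, 12, 17, 22, 27
Σfm = 4×7 + 6×12 + 7×17 + 14×22 + 7×27 = 716
n = Σf = 38
Mean = 716 / 38 = 18.8421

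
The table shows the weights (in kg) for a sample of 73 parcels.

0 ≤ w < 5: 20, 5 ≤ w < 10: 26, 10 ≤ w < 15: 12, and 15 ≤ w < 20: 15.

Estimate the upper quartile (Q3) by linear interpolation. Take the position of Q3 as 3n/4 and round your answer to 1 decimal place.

13.6

Cumulative frequencies: 20, 46, 58, 73
n = 73; position = 3n/4 = 54.75.
This falls in the class 10 ≤ w < 15: L = 10, F = 46, f = 12, h = 5.
Upper quartile ≈ 10 + ((54.75 − 46) / 12) × 5 = 13.6458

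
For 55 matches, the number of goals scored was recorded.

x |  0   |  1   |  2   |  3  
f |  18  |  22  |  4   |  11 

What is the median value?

Cumulative frequencies: 18, 40, 44, 55
n = 55, so the median is the value in position (n+1)/2 = 28.
Position 28 falls at value 1.

1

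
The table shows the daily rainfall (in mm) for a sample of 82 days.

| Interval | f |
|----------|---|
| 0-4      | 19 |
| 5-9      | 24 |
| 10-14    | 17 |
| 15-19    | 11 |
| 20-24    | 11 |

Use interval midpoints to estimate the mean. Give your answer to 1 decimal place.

Midpoints: 2, 7, 12, 17, 22
Σfm = 19×2 + 24×7 + 17×12 + 11×17 + 11×22 = 839
n = Σf = 82
Mean = 839 / 82 = 10.2317

10.2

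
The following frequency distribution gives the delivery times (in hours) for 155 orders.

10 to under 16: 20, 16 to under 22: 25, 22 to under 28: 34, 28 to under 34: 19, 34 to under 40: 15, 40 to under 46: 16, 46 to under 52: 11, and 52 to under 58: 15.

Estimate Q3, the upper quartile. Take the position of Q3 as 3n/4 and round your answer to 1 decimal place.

41.2

Cumulative frequencies: 20, 45, 79, 98, 113, 129, 140, 155
n = 155; position = 3n/4 = 116.25.
This falls in the class 40 to under 46: L = 40, F = 113, f = 16, h = 6.
Upper quartile ≈ 40 + ((116.25 − 113) / 16) × 6 = 41.2188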